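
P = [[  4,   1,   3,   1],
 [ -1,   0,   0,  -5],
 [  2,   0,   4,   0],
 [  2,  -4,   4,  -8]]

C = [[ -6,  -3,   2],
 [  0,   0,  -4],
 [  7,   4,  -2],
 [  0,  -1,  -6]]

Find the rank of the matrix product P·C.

3

First compute PC:
[[ -3,  -1,  -8],
 [  6,   8,  28],
 [ 16,  10,  -4],
 [ 16,  18,  60]]
Now row reduce the product.
R2 ← R2 + (2)·R1: [0, 6, 12]
R3 ← R3 + (16/3)·R1: [0, 14/3, -140/3]
R4 ← R4 + (16/3)·R1: [0, 38/3, 52/3]
R3 ← R3 − (7/9)·R2: [0, 0, -56]
R4 ← R4 − (19/9)·R2: [0, 0, -8]
R4 ← R4 − (1/7)·R3: [0, 0, 0]
3 nonzero rows, so rank(PC) = 3.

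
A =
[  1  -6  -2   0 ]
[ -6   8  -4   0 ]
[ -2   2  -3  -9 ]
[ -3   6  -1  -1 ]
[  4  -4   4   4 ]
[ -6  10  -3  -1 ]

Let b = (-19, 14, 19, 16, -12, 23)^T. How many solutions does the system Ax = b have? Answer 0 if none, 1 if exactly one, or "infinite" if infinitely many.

infinite

Row reduce the augmented matrix [A | b].
R2 ← R2 + (6)·R1: [0, -28, -16, 0, -100]
R3 ← R3 + (2)·R1: [0, -10, -7, -9, -19]
R4 ← R4 + (3)·R1: [0, -12, -7, -1, -41]
R5 ← R5 − (4)·R1: [0, 20, 12, 4, 64]
R6 ← R6 + (6)·R1: [0, -26, -15, -1, -91]
R3 ← R3 − (5/14)·R2: [0, 0, -9/7, -9, 117/7]
R4 ← R4 − (3/7)·R2: [0, 0, -1/7, -1, 13/7]
R5 ← R5 + (5/7)·R2: [0, 0, 4/7, 4, -52/7]
R6 ← R6 − (13/14)·R2: [0, 0, -1/7, -1, 13/7]
R4 ← R4 − (1/9)·R3: [0, 0, 0, 0, 0]
R5 ← R5 + (4/9)·R3: [0, 0, 0, 0, 0]
R6 ← R6 − (1/9)·R3: [0, 0, 0, 0, 0]
The echelon form has 3 nonzero rows, and every pivot lies in the first 4 columns, so rank(A) = rank([A|b]) = 3.
The system is consistent.
rank = 3 < 4 unknowns, so there are infinitely many solutions.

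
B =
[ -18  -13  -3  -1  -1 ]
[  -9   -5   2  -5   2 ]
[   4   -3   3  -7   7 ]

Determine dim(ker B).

Row reduce to echelon form.
R2 ← R2 − (1/2)·R1: [0, 3/2, 7/2, -9/2, 5/2]
R3 ← R3 + (2/9)·R1: [0, -53/9, 7/3, -65/9, 61/9]
R3 ← R3 + (106/27)·R2: [0, 0, 434/27, -224/9, 448/27]
3 nonzero rows, so rank(B) = 3.
B has 5 columns; by rank–nullity, nullity = 5 − 3 = 2.

2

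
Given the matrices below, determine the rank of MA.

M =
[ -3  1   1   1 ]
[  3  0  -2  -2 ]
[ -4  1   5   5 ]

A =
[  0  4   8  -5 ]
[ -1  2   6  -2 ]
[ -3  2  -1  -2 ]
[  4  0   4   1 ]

3

First compute MA:
[[  0,  -8, -15,  12],
 [ -2,   8,  18, -13],
 [  4,  -4, -11,  13]]
Now row reduce the product.
Swap R1 ↔ R2
R3 ← R3 + (2)·R1: [0, 12, 25, -13]
R3 ← R3 + (3/2)·R2: [0, 0, 5/2, 5]
3 nonzero rows, so rank(MA) = 3.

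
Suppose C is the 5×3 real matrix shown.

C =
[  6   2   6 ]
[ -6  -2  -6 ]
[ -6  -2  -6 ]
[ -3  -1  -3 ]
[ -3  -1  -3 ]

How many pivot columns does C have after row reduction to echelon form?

1

Row reduce to echelon form.
R2 ← R2 + R1: [0, 0, 0]
R3 ← R3 + R1: [0, 0, 0]
R4 ← R4 + (1/2)·R1: [0, 0, 0]
R5 ← R5 + (1/2)·R1: [0, 0, 0]
Echelon form has 1 nonzero row, so rank(C) = 1.
Each nonzero row contributes one pivot column: 1 pivot columns.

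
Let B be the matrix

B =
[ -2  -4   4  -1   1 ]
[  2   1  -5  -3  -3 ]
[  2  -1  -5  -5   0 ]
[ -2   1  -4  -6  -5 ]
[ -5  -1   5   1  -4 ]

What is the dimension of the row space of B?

Row reduce to echelon form.
R2 ← R2 + R1: [0, -3, -1, -4, -2]
R3 ← R3 + R1: [0, -5, -1, -6, 1]
R4 ← R4 − R1: [0, 5, -8, -5, -6]
R5 ← R5 − (5/2)·R1: [0, 9, -5, 7/2, -13/2]
R3 ← R3 − (5/3)·R2: [0, 0, 2/3, 2/3, 13/3]
R4 ← R4 + (5/3)·R2: [0, 0, -29/3, -35/3, -28/3]
R5 ← R5 + (3)·R2: [0, 0, -8, -17/2, -25/2]
R4 ← R4 + (29/2)·R3: [0, 0, 0, -2, 107/2]
R5 ← R5 + (12)·R3: [0, 0, 0, -1/2, 79/2]
R5 ← R5 − (1/4)·R4: [0, 0, 0, 0, 209/8]
Echelon form has 5 nonzero rows, so rank(B) = 5.
The row space has dimension equal to the rank: 5.

5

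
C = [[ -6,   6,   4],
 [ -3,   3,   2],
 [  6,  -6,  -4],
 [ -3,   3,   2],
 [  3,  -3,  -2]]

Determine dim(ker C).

Row reduce to echelon form.
R2 ← R2 − (1/2)·R1: [0, 0, 0]
R3 ← R3 + R1: [0, 0, 0]
R4 ← R4 − (1/2)·R1: [0, 0, 0]
R5 ← R5 + (1/2)·R1: [0, 0, 0]
1 nonzero row, so rank(C) = 1.
C has 3 columns; by rank–nullity, nullity = 3 − 1 = 2.

2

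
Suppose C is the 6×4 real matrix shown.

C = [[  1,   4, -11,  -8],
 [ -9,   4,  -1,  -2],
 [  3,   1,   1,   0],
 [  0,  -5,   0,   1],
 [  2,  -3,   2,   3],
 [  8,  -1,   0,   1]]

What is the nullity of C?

0

Row reduce to echelon form.
R2 ← R2 + (9)·R1: [0, 40, -100, -74]
R3 ← R3 − (3)·R1: [0, -11, 34, 24]
R5 ← R5 − (2)·R1: [0, -11, 24, 19]
R6 ← R6 − (8)·R1: [0, -33, 88, 65]
R3 ← R3 + (11/40)·R2: [0, 0, 13/2, 73/20]
R4 ← R4 + (1/8)·R2: [0, 0, -25/2, -33/4]
R5 ← R5 + (11/40)·R2: [0, 0, -7/2, -27/20]
R6 ← R6 + (33/40)·R2: [0, 0, 11/2, 79/20]
R4 ← R4 + (25/13)·R3: [0, 0, 0, -16/13]
R5 ← R5 + (7/13)·R3: [0, 0, 0, 8/13]
R6 ← R6 − (11/13)·R3: [0, 0, 0, 56/65]
R5 ← R5 + (1/2)·R4: [0, 0, 0, 0]
R6 ← R6 + (7/10)·R4: [0, 0, 0, 0]
4 nonzero rows, so rank(C) = 4.
C has 4 columns; by rank–nullity, nullity = 4 − 4 = 0.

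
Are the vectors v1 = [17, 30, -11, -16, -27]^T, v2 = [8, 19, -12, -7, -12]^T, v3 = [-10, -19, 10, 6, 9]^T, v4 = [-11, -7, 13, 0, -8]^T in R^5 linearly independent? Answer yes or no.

Form the matrix with these vectors as rows and row reduce.
R2 ← R2 − (8/17)·R1: [0, 83/17, -116/17, 9/17, 12/17]
R3 ← R3 + (10/17)·R1: [0, -23/17, 60/17, -58/17, -117/17]
R4 ← R4 + (11/17)·R1: [0, 211/17, 100/17, -176/17, -433/17]
R3 ← R3 + (23/83)·R2: [0, 0, 136/83, -271/83, -555/83]
R4 ← R4 − (211/83)·R2: [0, 0, 1928/83, -971/83, -2263/83]
R4 ← R4 − (241/17)·R3: [0, 0, 0, 588/17, 1148/17]
4 nonzero rows, so the 4 vectors span a space of dimension 4.
Since 4 = 4, the vectors are linearly independent.

yes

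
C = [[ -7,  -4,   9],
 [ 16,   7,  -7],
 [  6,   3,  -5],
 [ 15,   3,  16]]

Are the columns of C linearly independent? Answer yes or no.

Row reduce C to echelon form.
R2 ← R2 + (16/7)·R1: [0, -15/7, 95/7]
R3 ← R3 + (6/7)·R1: [0, -3/7, 19/7]
R4 ← R4 + (15/7)·R1: [0, -39/7, 247/7]
R3 ← R3 − (1/5)·R2: [0, 0, 0]
R4 ← R4 − (13/5)·R2: [0, 0, 0]
2 pivots among 3 columns.
Only 2 < 3 pivot columns, so the columns are linearly dependent.

no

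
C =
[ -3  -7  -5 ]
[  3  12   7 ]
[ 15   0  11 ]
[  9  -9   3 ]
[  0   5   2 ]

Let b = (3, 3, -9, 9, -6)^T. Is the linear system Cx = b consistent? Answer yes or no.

no

Row reduce the augmented matrix [C | b].
R2 ← R2 + R1: [0, 5, 2, 6]
R3 ← R3 + (5)·R1: [0, -35, -14, 6]
R4 ← R4 + (3)·R1: [0, -30, -12, 18]
R3 ← R3 + (7)·R2: [0, 0, 0, 48]
R4 ← R4 + (6)·R2: [0, 0, 0, 54]
R5 ← R5 − R2: [0, 0, 0, -12]
R4 ← R4 − (9/8)·R3: [0, 0, 0, 0]
R5 ← R5 + (1/4)·R3: [0, 0, 0, 0]
The echelon form has 3 nonzero rows; the last pivot sits in the augmented column, so rank(C) = 2 but rank([C|b]) = 3.
Since the ranks differ, the system is inconsistent.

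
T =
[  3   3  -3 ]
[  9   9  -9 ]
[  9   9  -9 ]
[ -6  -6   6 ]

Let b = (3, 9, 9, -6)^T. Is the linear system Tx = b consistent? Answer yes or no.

Row reduce the augmented matrix [T | b].
R2 ← R2 − (3)·R1: [0, 0, 0, 0]
R3 ← R3 − (3)·R1: [0, 0, 0, 0]
R4 ← R4 + (2)·R1: [0, 0, 0, 0]
The echelon form has 1 nonzero rows, and every pivot lies in the first 3 columns, so rank(T) = rank([T|b]) = 1.
The system is consistent.

yes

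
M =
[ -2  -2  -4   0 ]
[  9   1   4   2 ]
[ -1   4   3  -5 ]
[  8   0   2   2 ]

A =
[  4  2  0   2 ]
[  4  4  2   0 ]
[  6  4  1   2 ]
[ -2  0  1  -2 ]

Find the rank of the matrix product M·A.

2

First compute MA:
[[-40, -28,  -8, -12],
 [ 60,  38,   8,  22],
 [ 40,  26,   6,  14],
 [ 40,  24,   4,  16]]
Now row reduce the product.
R2 ← R2 + (3/2)·R1: [0, -4, -4, 4]
R3 ← R3 + R1: [0, -2, -2, 2]
R4 ← R4 + R1: [0, -4, -4, 4]
R3 ← R3 − (1/2)·R2: [0, 0, 0, 0]
R4 ← R4 − R2: [0, 0, 0, 0]
2 nonzero rows, so rank(MA) = 2.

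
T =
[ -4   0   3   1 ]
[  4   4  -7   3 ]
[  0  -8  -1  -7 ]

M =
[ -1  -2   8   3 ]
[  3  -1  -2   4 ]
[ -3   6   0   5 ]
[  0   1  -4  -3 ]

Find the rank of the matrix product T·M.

First compute TM:
[[ -5,  27, -36,   0],
 [ 29, -51,  12, -16],
 [-21,  -5,  44, -16]]
Now row reduce the product.
R2 ← R2 + (29/5)·R1: [0, 528/5, -984/5, -16]
R3 ← R3 − (21/5)·R1: [0, -592/5, 976/5, -16]
R3 ← R3 + (37/33)·R2: [0, 0, -280/11, -1120/33]
3 nonzero rows, so rank(TM) = 3.

3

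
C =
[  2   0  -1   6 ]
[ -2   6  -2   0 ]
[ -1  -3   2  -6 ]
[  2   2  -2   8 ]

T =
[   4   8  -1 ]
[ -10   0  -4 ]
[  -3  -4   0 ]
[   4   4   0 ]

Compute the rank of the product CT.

2

First compute CT:
[[ 35,  44,  -2],
 [-62,  -8, -22],
 [ -4, -40,  13],
 [ 26,  56, -10]]
Now row reduce the product.
R2 ← R2 + (62/35)·R1: [0, 2448/35, -894/35]
R3 ← R3 + (4/35)·R1: [0, -1224/35, 447/35]
R4 ← R4 − (26/35)·R1: [0, 816/35, -298/35]
R3 ← R3 + (1/2)·R2: [0, 0, 0]
R4 ← R4 − (1/3)·R2: [0, 0, 0]
2 nonzero rows, so rank(CT) = 2.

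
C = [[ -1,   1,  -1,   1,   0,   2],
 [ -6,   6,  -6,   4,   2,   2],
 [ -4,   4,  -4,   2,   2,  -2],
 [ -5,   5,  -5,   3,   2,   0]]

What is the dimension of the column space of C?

2

Row reduce to echelon form.
R2 ← R2 − (6)·R1: [0, 0, 0, -2, 2, -10]
R3 ← R3 − (4)·R1: [0, 0, 0, -2, 2, -10]
R4 ← R4 − (5)·R1: [0, 0, 0, -2, 2, -10]
R3 ← R3 − R2: [0, 0, 0, 0, 0, 0]
R4 ← R4 − R2: [0, 0, 0, 0, 0, 0]
Echelon form has 2 nonzero rows, so rank(C) = 2.
The column space has dimension equal to the rank: 2.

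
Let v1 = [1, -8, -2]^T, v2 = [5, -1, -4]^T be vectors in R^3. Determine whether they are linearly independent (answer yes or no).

Form the matrix with these vectors as rows and row reduce.
R2 ← R2 − (5)·R1: [0, 39, 6]
2 nonzero rows, so the 2 vectors span a space of dimension 2.
Since 2 = 2, the vectors are linearly independent.

yes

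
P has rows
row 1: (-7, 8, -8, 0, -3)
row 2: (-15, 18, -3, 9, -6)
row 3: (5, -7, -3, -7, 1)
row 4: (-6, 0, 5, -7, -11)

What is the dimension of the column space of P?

3

Row reduce to echelon form.
R2 ← R2 − (15/7)·R1: [0, 6/7, 99/7, 9, 3/7]
R3 ← R3 + (5/7)·R1: [0, -9/7, -61/7, -7, -8/7]
R4 ← R4 − (6/7)·R1: [0, -48/7, 83/7, -7, -59/7]
R3 ← R3 + (3/2)·R2: [0, 0, 25/2, 13/2, -1/2]
R4 ← R4 + (8)·R2: [0, 0, 125, 65, -5]
R4 ← R4 − (10)·R3: [0, 0, 0, 0, 0]
Echelon form has 3 nonzero rows, so rank(P) = 3.
The column space has dimension equal to the rank: 3.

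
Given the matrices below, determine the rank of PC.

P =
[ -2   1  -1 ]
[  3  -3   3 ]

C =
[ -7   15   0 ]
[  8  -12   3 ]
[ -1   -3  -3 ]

First compute PC:
[[ 23, -39,   6],
 [-48,  72, -18]]
Now row reduce the product.
R2 ← R2 + (48/23)·R1: [0, -216/23, -126/23]
2 nonzero rows, so rank(PC) = 2.

2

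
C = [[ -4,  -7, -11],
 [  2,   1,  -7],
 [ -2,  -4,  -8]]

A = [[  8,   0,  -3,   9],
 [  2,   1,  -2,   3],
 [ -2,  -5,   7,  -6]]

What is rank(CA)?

First compute CA:
[[-24,  48, -51,   9],
 [ 32,  36, -57,  63],
 [ -8,  36, -42,  18]]
Now row reduce the product.
R2 ← R2 + (4/3)·R1: [0, 100, -125, 75]
R3 ← R3 − (1/3)·R1: [0, 20, -25, 15]
R3 ← R3 − (1/5)·R2: [0, 0, 0, 0]
2 nonzero rows, so rank(CA) = 2.

2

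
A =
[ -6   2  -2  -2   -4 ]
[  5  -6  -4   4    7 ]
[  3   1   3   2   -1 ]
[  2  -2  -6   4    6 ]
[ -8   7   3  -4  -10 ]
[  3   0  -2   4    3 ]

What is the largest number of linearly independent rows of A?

Row reduce to echelon form.
R2 ← R2 + (5/6)·R1: [0, -13/3, -17/3, 7/3, 11/3]
R3 ← R3 + (1/2)·R1: [0, 2, 2, 1, -3]
R4 ← R4 + (1/3)·R1: [0, -4/3, -20/3, 10/3, 14/3]
R5 ← R5 − (4/3)·R1: [0, 13/3, 17/3, -4/3, -14/3]
R6 ← R6 + (1/2)·R1: [0, 1, -3, 3, 1]
R3 ← R3 + (6/13)·R2: [0, 0, -8/13, 27/13, -17/13]
R4 ← R4 − (4/13)·R2: [0, 0, -64/13, 34/13, 46/13]
R5 ← R5 + R2: [0, 0, 0, 1, -1]
R6 ← R6 + (3/13)·R2: [0, 0, -56/13, 46/13, 24/13]
R4 ← R4 − (8)·R3: [0, 0, 0, -14, 14]
R6 ← R6 − (7)·R3: [0, 0, 0, -11, 11]
R5 ← R5 + (1/14)·R4: [0, 0, 0, 0, 0]
R6 ← R6 − (11/14)·R4: [0, 0, 0, 0, 0]
Echelon form has 4 nonzero rows, so rank(A) = 4.
The rank gives the maximum number of linearly independent rows: 4.

4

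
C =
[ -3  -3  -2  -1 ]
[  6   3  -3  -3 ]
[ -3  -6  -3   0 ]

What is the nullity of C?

Row reduce to echelon form.
R2 ← R2 + (2)·R1: [0, -3, -7, -5]
R3 ← R3 − R1: [0, -3, -1, 1]
R3 ← R3 − R2: [0, 0, 6, 6]
3 nonzero rows, so rank(C) = 3.
C has 4 columns; by rank–nullity, nullity = 4 − 3 = 1.

1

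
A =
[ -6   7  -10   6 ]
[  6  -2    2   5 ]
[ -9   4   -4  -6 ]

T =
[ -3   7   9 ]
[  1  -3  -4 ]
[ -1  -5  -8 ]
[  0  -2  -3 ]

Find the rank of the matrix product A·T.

First compute AT:
[[ 35, -25, -20],
 [-22,  28,  31],
 [ 35, -43, -47]]
Now row reduce the product.
R2 ← R2 + (22/35)·R1: [0, 86/7, 129/7]
R3 ← R3 − R1: [0, -18, -27]
R3 ← R3 + (63/43)·R2: [0, 0, 0]
2 nonzero rows, so rank(AT) = 2.

2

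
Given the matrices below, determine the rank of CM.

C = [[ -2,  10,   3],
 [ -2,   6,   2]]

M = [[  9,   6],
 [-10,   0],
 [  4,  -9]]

2

First compute CM:
[[-106, -39],
 [-70, -30]]
Now row reduce the product.
R2 ← R2 − (35/53)·R1: [0, -225/53]
2 nonzero rows, so rank(CM) = 2.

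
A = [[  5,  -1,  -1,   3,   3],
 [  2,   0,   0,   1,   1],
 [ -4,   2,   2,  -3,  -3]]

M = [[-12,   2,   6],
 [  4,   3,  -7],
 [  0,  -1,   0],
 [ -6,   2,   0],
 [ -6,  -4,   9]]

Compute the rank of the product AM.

2

First compute AM:
[[-100,   2,  64],
 [-36,   2,  21],
 [ 92,   2, -65]]
Now row reduce the product.
R2 ← R2 − (9/25)·R1: [0, 32/25, -51/25]
R3 ← R3 + (23/25)·R1: [0, 96/25, -153/25]
R3 ← R3 − (3)·R2: [0, 0, 0]
2 nonzero rows, so rank(AM) = 2.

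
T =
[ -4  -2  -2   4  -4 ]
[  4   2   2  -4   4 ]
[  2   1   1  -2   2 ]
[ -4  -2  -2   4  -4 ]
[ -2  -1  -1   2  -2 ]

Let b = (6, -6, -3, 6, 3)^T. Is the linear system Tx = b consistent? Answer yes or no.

Row reduce the augmented matrix [T | b].
R2 ← R2 + R1: [0, 0, 0, 0, 0, 0]
R3 ← R3 + (1/2)·R1: [0, 0, 0, 0, 0, 0]
R4 ← R4 − R1: [0, 0, 0, 0, 0, 0]
R5 ← R5 − (1/2)·R1: [0, 0, 0, 0, 0, 0]
The echelon form has 1 nonzero rows, and every pivot lies in the first 5 columns, so rank(T) = rank([T|b]) = 1.
The system is consistent.

yes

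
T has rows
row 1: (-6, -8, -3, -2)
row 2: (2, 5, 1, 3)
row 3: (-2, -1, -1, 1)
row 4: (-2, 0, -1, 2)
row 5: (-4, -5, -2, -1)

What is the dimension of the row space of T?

2

Row reduce to echelon form.
R2 ← R2 + (1/3)·R1: [0, 7/3, 0, 7/3]
R3 ← R3 − (1/3)·R1: [0, 5/3, 0, 5/3]
R4 ← R4 − (1/3)·R1: [0, 8/3, 0, 8/3]
R5 ← R5 − (2/3)·R1: [0, 1/3, 0, 1/3]
R3 ← R3 − (5/7)·R2: [0, 0, 0, 0]
R4 ← R4 − (8/7)·R2: [0, 0, 0, 0]
R5 ← R5 − (1/7)·R2: [0, 0, 0, 0]
Echelon form has 2 nonzero rows, so rank(T) = 2.
The row space has dimension equal to the rank: 2.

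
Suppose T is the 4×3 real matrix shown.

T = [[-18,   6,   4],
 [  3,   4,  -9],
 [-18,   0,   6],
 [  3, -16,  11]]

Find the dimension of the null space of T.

0

Row reduce to echelon form.
R2 ← R2 + (1/6)·R1: [0, 5, -25/3]
R3 ← R3 − R1: [0, -6, 2]
R4 ← R4 + (1/6)·R1: [0, -15, 35/3]
R3 ← R3 + (6/5)·R2: [0, 0, -8]
R4 ← R4 + (3)·R2: [0, 0, -40/3]
R4 ← R4 − (5/3)·R3: [0, 0, 0]
3 nonzero rows, so rank(T) = 3.
T has 3 columns; by rank–nullity, nullity = 3 − 3 = 0.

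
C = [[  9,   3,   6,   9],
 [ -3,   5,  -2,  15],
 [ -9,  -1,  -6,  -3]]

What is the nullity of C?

Row reduce to echelon form.
R2 ← R2 + (1/3)·R1: [0, 6, 0, 18]
R3 ← R3 + R1: [0, 2, 0, 6]
R3 ← R3 − (1/3)·R2: [0, 0, 0, 0]
2 nonzero rows, so rank(C) = 2.
C has 4 columns; by rank–nullity, nullity = 4 − 2 = 2.

2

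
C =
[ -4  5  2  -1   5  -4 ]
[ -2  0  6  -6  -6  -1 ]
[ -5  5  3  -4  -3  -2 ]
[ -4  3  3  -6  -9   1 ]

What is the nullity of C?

2

Row reduce to echelon form.
R2 ← R2 − (1/2)·R1: [0, -5/2, 5, -11/2, -17/2, 1]
R3 ← R3 − (5/4)·R1: [0, -5/4, 1/2, -11/4, -37/4, 3]
R4 ← R4 − R1: [0, -2, 1, -5, -14, 5]
R3 ← R3 − (1/2)·R2: [0, 0, -2, 0, -5, 5/2]
R4 ← R4 − (4/5)·R2: [0, 0, -3, -3/5, -36/5, 21/5]
R4 ← R4 − (3/2)·R3: [0, 0, 0, -3/5, 3/10, 9/20]
4 nonzero rows, so rank(C) = 4.
C has 6 columns; by rank–nullity, nullity = 6 − 4 = 2.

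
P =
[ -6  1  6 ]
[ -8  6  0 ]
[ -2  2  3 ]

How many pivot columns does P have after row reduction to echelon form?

3

Row reduce to echelon form.
R2 ← R2 − (4/3)·R1: [0, 14/3, -8]
R3 ← R3 − (1/3)·R1: [0, 5/3, 1]
R3 ← R3 − (5/14)·R2: [0, 0, 27/7]
Echelon form has 3 nonzero rows, so rank(P) = 3.
Each nonzero row contributes one pivot column: 3 pivot columns.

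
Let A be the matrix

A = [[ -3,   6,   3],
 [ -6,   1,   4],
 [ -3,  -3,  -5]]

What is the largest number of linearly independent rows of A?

Row reduce to echelon form.
R2 ← R2 − (2)·R1: [0, -11, -2]
R3 ← R3 − R1: [0, -9, -8]
R3 ← R3 − (9/11)·R2: [0, 0, -70/11]
Echelon form has 3 nonzero rows, so rank(A) = 3.
The rank gives the maximum number of linearly independent rows: 3.

3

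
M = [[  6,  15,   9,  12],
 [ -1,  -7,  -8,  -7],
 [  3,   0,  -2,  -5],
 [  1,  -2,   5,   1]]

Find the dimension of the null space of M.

Row reduce to echelon form.
R2 ← R2 + (1/6)·R1: [0, -9/2, -13/2, -5]
R3 ← R3 − (1/2)·R1: [0, -15/2, -13/2, -11]
R4 ← R4 − (1/6)·R1: [0, -9/2, 7/2, -1]
R3 ← R3 − (5/3)·R2: [0, 0, 13/3, -8/3]
R4 ← R4 − R2: [0, 0, 10, 4]
R4 ← R4 − (30/13)·R3: [0, 0, 0, 132/13]
4 nonzero rows, so rank(M) = 4.
M has 4 columns; by rank–nullity, nullity = 4 − 4 = 0.

0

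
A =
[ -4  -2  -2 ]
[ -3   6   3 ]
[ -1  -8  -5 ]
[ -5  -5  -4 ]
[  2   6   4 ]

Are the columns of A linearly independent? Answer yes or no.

Row reduce A to echelon form.
R2 ← R2 − (3/4)·R1: [0, 15/2, 9/2]
R3 ← R3 − (1/4)·R1: [0, -15/2, -9/2]
R4 ← R4 − (5/4)·R1: [0, -5/2, -3/2]
R5 ← R5 + (1/2)·R1: [0, 5, 3]
R3 ← R3 + R2: [0, 0, 0]
R4 ← R4 + (1/3)·R2: [0, 0, 0]
R5 ← R5 − (2/3)·R2: [0, 0, 0]
2 pivots among 3 columns.
Only 2 < 3 pivot columns, so the columns are linearly dependent.

no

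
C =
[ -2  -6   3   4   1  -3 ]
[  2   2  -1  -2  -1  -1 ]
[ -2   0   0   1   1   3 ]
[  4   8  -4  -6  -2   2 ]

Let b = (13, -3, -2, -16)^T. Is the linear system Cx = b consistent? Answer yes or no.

yes

Row reduce the augmented matrix [C | b].
R2 ← R2 + R1: [0, -4, 2, 2, 0, -4, 10]
R3 ← R3 − R1: [0, 6, -3, -3, 0, 6, -15]
R4 ← R4 + (2)·R1: [0, -4, 2, 2, 0, -4, 10]
R3 ← R3 + (3/2)·R2: [0, 0, 0, 0, 0, 0, 0]
R4 ← R4 − R2: [0, 0, 0, 0, 0, 0, 0]
The echelon form has 2 nonzero rows, and every pivot lies in the first 6 columns, so rank(C) = rank([C|b]) = 2.
The system is consistent.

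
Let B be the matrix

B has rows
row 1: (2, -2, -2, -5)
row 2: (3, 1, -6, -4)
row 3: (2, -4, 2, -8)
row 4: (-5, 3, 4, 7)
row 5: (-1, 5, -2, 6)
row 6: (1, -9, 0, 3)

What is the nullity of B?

Row reduce to echelon form.
R2 ← R2 − (3/2)·R1: [0, 4, -3, 7/2]
R3 ← R3 − R1: [0, -2, 4, -3]
R4 ← R4 + (5/2)·R1: [0, -2, -1, -11/2]
R5 ← R5 + (1/2)·R1: [0, 4, -3, 7/2]
R6 ← R6 − (1/2)·R1: [0, -8, 1, 11/2]
R3 ← R3 + (1/2)·R2: [0, 0, 5/2, -5/4]
R4 ← R4 + (1/2)·R2: [0, 0, -5/2, -15/4]
R5 ← R5 − R2: [0, 0, 0, 0]
R6 ← R6 + (2)·R2: [0, 0, -5, 25/2]
R4 ← R4 + R3: [0, 0, 0, -5]
R6 ← R6 + (2)·R3: [0, 0, 0, 10]
R6 ← R6 + (2)·R4: [0, 0, 0, 0]
4 nonzero rows, so rank(B) = 4.
B has 4 columns; by rank–nullity, nullity = 4 − 4 = 0.

0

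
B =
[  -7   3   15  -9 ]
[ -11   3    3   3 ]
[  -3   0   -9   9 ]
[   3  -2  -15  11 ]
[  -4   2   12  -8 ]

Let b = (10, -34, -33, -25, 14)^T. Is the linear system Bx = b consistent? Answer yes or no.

yes

Row reduce the augmented matrix [B | b].
R2 ← R2 − (11/7)·R1: [0, -12/7, -144/7, 120/7, -348/7]
R3 ← R3 − (3/7)·R1: [0, -9/7, -108/7, 90/7, -261/7]
R4 ← R4 + (3/7)·R1: [0, -5/7, -60/7, 50/7, -145/7]
R5 ← R5 − (4/7)·R1: [0, 2/7, 24/7, -20/7, 58/7]
R3 ← R3 − (3/4)·R2: [0, 0, 0, 0, 0]
R4 ← R4 − (5/12)·R2: [0, 0, 0, 0, 0]
R5 ← R5 + (1/6)·R2: [0, 0, 0, 0, 0]
The echelon form has 2 nonzero rows, and every pivot lies in the first 4 columns, so rank(B) = rank([B|b]) = 2.
The system is consistent.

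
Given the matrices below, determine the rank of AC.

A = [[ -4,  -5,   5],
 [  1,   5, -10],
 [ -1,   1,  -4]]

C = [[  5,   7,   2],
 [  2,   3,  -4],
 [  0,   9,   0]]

First compute AC:
[[-30,   2,  12],
 [ 15, -68, -18],
 [ -3, -40,  -6]]
Now row reduce the product.
R2 ← R2 + (1/2)·R1: [0, -67, -12]
R3 ← R3 − (1/10)·R1: [0, -201/5, -36/5]
R3 ← R3 − (3/5)·R2: [0, 0, 0]
2 nonzero rows, so rank(AC) = 2.

2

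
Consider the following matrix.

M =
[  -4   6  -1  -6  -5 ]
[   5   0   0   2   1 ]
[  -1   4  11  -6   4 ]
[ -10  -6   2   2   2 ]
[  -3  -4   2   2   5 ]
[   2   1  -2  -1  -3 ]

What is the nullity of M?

0

Row reduce to echelon form.
R2 ← R2 + (5/4)·R1: [0, 15/2, -5/4, -11/2, -21/4]
R3 ← R3 − (1/4)·R1: [0, 5/2, 45/4, -9/2, 21/4]
R4 ← R4 − (5/2)·R1: [0, -21, 9/2, 17, 29/2]
R5 ← R5 − (3/4)·R1: [0, -17/2, 11/4, 13/2, 35/4]
R6 ← R6 + (1/2)·R1: [0, 4, -5/2, -4, -11/2]
R3 ← R3 − (1/3)·R2: [0, 0, 35/3, -8/3, 7]
R4 ← R4 + (14/5)·R2: [0, 0, 1, 8/5, -1/5]
R5 ← R5 + (17/15)·R2: [0, 0, 4/3, 4/15, 14/5]
R6 ← R6 − (8/15)·R2: [0, 0, -11/6, -16/15, -27/10]
R4 ← R4 − (3/35)·R3: [0, 0, 0, 64/35, -4/5]
R5 ← R5 − (4/35)·R3: [0, 0, 0, 4/7, 2]
R6 ← R6 + (11/70)·R3: [0, 0, 0, -52/35, -8/5]
R5 ← R5 − (5/16)·R4: [0, 0, 0, 0, 9/4]
R6 ← R6 + (13/16)·R4: [0, 0, 0, 0, -9/4]
R6 ← R6 + R5: [0, 0, 0, 0, 0]
5 nonzero rows, so rank(M) = 5.
M has 5 columns; by rank–nullity, nullity = 5 − 5 = 0.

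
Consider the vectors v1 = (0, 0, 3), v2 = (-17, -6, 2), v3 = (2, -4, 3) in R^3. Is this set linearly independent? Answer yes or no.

Form the matrix with these vectors as rows and row reduce.
Swap R1 ↔ R2
R3 ← R3 + (2/17)·R1: [0, -80/17, 55/17]
Swap R2 ↔ R3
3 nonzero rows, so the 3 vectors span a space of dimension 3.
Since 3 = 3, the vectors are linearly independent.

yes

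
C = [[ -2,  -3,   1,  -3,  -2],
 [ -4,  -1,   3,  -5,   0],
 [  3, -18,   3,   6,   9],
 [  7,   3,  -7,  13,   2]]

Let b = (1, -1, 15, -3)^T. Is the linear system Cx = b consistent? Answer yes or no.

Row reduce the augmented matrix [C | b].
R2 ← R2 − (2)·R1: [0, 5, 1, 1, 4, -3]
R3 ← R3 + (3/2)·R1: [0, -45/2, 9/2, 3/2, 6, 33/2]
R4 ← R4 + (7/2)·R1: [0, -15/2, -7/2, 5/2, -5, 1/2]
R3 ← R3 + (9/2)·R2: [0, 0, 9, 6, 24, 3]
R4 ← R4 + (3/2)·R2: [0, 0, -2, 4, 1, -4]
R4 ← R4 + (2/9)·R3: [0, 0, 0, 16/3, 19/3, -10/3]
The echelon form has 4 nonzero rows, and every pivot lies in the first 5 columns, so rank(C) = rank([C|b]) = 4.
The system is consistent.

yes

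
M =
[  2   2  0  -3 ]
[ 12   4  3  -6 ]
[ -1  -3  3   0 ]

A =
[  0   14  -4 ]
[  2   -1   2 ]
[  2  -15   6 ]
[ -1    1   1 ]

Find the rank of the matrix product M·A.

First compute MA:
[[  7,  23,  -7],
 [ 20, 113, -28],
 [  0, -56,  16]]
Now row reduce the product.
R2 ← R2 − (20/7)·R1: [0, 331/7, -8]
R3 ← R3 + (392/331)·R2: [0, 0, 2160/331]
3 nonzero rows, so rank(MA) = 3.

3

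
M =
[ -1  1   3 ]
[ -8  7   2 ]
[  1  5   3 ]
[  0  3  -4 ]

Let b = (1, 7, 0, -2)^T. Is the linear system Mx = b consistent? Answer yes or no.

no

Row reduce the augmented matrix [M | b].
R2 ← R2 − (8)·R1: [0, -1, -22, -1]
R3 ← R3 + R1: [0, 6, 6, 1]
R3 ← R3 + (6)·R2: [0, 0, -126, -5]
R4 ← R4 + (3)·R2: [0, 0, -70, -5]
R4 ← R4 − (5/9)·R3: [0, 0, 0, -20/9]
The echelon form has 4 nonzero rows; the last pivot sits in the augmented column, so rank(M) = 3 but rank([M|b]) = 4.
Since the ranks differ, the system is inconsistent.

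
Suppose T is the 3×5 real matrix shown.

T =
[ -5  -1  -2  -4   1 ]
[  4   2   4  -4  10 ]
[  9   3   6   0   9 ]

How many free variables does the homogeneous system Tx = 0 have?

Row reduce to echelon form.
R2 ← R2 + (4/5)·R1: [0, 6/5, 12/5, -36/5, 54/5]
R3 ← R3 + (9/5)·R1: [0, 6/5, 12/5, -36/5, 54/5]
R3 ← R3 − R2: [0, 0, 0, 0, 0]
2 nonzero rows, so rank(T) = 2.
T has 5 columns; by rank–nullity, nullity = 5 − 2 = 3.

3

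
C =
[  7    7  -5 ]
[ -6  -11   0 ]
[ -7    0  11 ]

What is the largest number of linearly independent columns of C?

2

Row reduce to echelon form.
R2 ← R2 + (6/7)·R1: [0, -5, -30/7]
R3 ← R3 + R1: [0, 7, 6]
R3 ← R3 + (7/5)·R2: [0, 0, 0]
Echelon form has 2 nonzero rows, so rank(C) = 2.
The rank gives the maximum number of linearly independent columns: 2.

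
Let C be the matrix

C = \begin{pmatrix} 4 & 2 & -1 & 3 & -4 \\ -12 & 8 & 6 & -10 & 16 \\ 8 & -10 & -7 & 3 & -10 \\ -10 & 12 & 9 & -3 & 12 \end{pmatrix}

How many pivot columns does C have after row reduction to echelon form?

Row reduce to echelon form.
R2 ← R2 + (3)·R1: [0, 14, 3, -1, 4]
R3 ← R3 − (2)·R1: [0, -14, -5, -3, -2]
R4 ← R4 + (5/2)·R1: [0, 17, 13/2, 9/2, 2]
R3 ← R3 + R2: [0, 0, -2, -4, 2]
R4 ← R4 − (17/14)·R2: [0, 0, 20/7, 40/7, -20/7]
R4 ← R4 + (10/7)·R3: [0, 0, 0, 0, 0]
Echelon form has 3 nonzero rows, so rank(C) = 3.
Each nonzero row contributes one pivot column: 3 pivot columns.

3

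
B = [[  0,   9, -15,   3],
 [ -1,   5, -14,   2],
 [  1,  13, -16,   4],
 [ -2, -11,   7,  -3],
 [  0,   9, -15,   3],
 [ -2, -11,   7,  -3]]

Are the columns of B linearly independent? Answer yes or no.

no

Row reduce B to echelon form.
Swap R1 ↔ R2
R3 ← R3 + R1: [0, 18, -30, 6]
R4 ← R4 − (2)·R1: [0, -21, 35, -7]
R6 ← R6 − (2)·R1: [0, -21, 35, -7]
R3 ← R3 − (2)·R2: [0, 0, 0, 0]
R4 ← R4 + (7/3)·R2: [0, 0, 0, 0]
R5 ← R5 − R2: [0, 0, 0, 0]
R6 ← R6 + (7/3)·R2: [0, 0, 0, 0]
2 pivots among 4 columns.
Only 2 < 4 pivot columns, so the columns are linearly dependent.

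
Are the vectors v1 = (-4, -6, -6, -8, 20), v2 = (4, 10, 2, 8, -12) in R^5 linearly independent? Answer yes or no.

yes

Form the matrix with these vectors as rows and row reduce.
R2 ← R2 + R1: [0, 4, -4, 0, 8]
2 nonzero rows, so the 2 vectors span a space of dimension 2.
Since 2 = 2, the vectors are linearly independent.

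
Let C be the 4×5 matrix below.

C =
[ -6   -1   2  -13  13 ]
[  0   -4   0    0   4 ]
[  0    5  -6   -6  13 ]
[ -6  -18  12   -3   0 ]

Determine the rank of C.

Row reduce to echelon form.
R4 ← R4 − R1: [0, -17, 10, 10, -13]
R3 ← R3 + (5/4)·R2: [0, 0, -6, -6, 18]
R4 ← R4 − (17/4)·R2: [0, 0, 10, 10, -30]
R4 ← R4 + (5/3)·R3: [0, 0, 0, 0, 0]
Echelon form has 3 nonzero rows, so rank(C) = 3.

3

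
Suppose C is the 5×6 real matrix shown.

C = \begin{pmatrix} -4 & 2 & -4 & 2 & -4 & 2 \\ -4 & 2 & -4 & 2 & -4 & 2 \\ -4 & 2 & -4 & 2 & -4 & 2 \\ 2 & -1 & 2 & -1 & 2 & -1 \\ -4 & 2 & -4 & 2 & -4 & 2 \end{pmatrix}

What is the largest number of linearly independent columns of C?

Row reduce to echelon form.
R2 ← R2 − R1: [0, 0, 0, 0, 0, 0]
R3 ← R3 − R1: [0, 0, 0, 0, 0, 0]
R4 ← R4 + (1/2)·R1: [0, 0, 0, 0, 0, 0]
R5 ← R5 − R1: [0, 0, 0, 0, 0, 0]
Echelon form has 1 nonzero row, so rank(C) = 1.
The rank gives the maximum number of linearly independent columns: 1.

1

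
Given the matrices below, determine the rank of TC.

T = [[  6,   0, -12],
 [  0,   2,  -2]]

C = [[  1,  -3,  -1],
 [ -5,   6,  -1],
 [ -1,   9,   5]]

2

First compute TC:
[[ 18, -126, -66],
 [ -8,  -6, -12]]
Now row reduce the product.
R2 ← R2 + (4/9)·R1: [0, -62, -124/3]
2 nonzero rows, so rank(TC) = 2.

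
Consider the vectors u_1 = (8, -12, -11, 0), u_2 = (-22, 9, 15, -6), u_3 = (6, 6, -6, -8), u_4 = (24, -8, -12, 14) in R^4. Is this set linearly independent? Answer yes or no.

yes

Form the matrix with these vectors as rows and row reduce.
R2 ← R2 + (11/4)·R1: [0, -24, -61/4, -6]
R3 ← R3 − (3/4)·R1: [0, 15, 9/4, -8]
R4 ← R4 − (3)·R1: [0, 28, 21, 14]
R3 ← R3 + (5/8)·R2: [0, 0, -233/32, -47/4]
R4 ← R4 + (7/6)·R2: [0, 0, 77/24, 7]
R4 ← R4 + (308/699)·R3: [0, 0, 0, 1274/699]
4 nonzero rows, so the 4 vectors span a space of dimension 4.
Since 4 = 4, the vectors are linearly independent.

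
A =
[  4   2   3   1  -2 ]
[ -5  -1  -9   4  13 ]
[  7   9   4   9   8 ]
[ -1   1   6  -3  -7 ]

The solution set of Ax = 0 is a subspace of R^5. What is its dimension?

2

Row reduce to echelon form.
R2 ← R2 + (5/4)·R1: [0, 3/2, -21/4, 21/4, 21/2]
R3 ← R3 − (7/4)·R1: [0, 11/2, -5/4, 29/4, 23/2]
R4 ← R4 + (1/4)·R1: [0, 3/2, 27/4, -11/4, -15/2]
R3 ← R3 − (11/3)·R2: [0, 0, 18, -12, -27]
R4 ← R4 − R2: [0, 0, 12, -8, -18]
R4 ← R4 − (2/3)·R3: [0, 0, 0, 0, 0]
3 nonzero rows, so rank(A) = 3.
A has 5 columns; by rank–nullity, nullity = 5 − 3 = 2.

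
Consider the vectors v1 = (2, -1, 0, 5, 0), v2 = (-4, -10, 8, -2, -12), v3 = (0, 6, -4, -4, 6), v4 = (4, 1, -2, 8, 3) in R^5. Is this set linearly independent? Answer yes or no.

no

Form the matrix with these vectors as rows and row reduce.
R2 ← R2 + (2)·R1: [0, -12, 8, 8, -12]
R4 ← R4 − (2)·R1: [0, 3, -2, -2, 3]
R3 ← R3 + (1/2)·R2: [0, 0, 0, 0, 0]
R4 ← R4 + (1/4)·R2: [0, 0, 0, 0, 0]
2 nonzero rows, so the 4 vectors span a space of dimension 2.
Since 2 < 4, the vectors are linearly dependent.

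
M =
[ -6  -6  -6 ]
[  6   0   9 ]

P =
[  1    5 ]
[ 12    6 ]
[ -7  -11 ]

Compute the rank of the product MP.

2

First compute MP:
[[-36,   0],
 [-57, -69]]
Now row reduce the product.
R2 ← R2 − (19/12)·R1: [0, -69]
2 nonzero rows, so rank(MP) = 2.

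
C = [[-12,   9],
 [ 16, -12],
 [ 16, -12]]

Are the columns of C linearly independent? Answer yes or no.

Row reduce C to echelon form.
R2 ← R2 + (4/3)·R1: [0, 0]
R3 ← R3 + (4/3)·R1: [0, 0]
1 pivot among 2 columns.
Only 1 < 2 pivot columns, so the columns are linearly dependent.

no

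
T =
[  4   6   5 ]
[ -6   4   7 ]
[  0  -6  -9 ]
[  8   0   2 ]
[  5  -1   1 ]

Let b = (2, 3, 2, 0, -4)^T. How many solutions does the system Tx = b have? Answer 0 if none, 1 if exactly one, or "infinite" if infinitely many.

Row reduce the augmented matrix [T | b].
R2 ← R2 + (3/2)·R1: [0, 13, 29/2, 6]
R4 ← R4 − (2)·R1: [0, -12, -8, -4]
R5 ← R5 − (5/4)·R1: [0, -17/2, -21/4, -13/2]
R3 ← R3 + (6/13)·R2: [0, 0, -30/13, 62/13]
R4 ← R4 + (12/13)·R2: [0, 0, 70/13, 20/13]
R5 ← R5 + (17/26)·R2: [0, 0, 55/13, -67/26]
R4 ← R4 + (7/3)·R3: [0, 0, 0, 38/3]
R5 ← R5 + (11/6)·R3: [0, 0, 0, 37/6]
R5 ← R5 − (37/76)·R4: [0, 0, 0, 0]
The echelon form has 4 nonzero rows; the last pivot sits in the augmented column, so rank(T) = 3 but rank([T|b]) = 4.
Since the ranks differ, the system is inconsistent.
It has no solutions.

0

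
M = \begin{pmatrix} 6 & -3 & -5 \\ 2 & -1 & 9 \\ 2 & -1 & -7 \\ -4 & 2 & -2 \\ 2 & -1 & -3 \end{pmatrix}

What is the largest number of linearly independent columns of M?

Row reduce to echelon form.
R2 ← R2 − (1/3)·R1: [0, 0, 32/3]
R3 ← R3 − (1/3)·R1: [0, 0, -16/3]
R4 ← R4 + (2/3)·R1: [0, 0, -16/3]
R5 ← R5 − (1/3)·R1: [0, 0, -4/3]
R3 ← R3 + (1/2)·R2: [0, 0, 0]
R4 ← R4 + (1/2)·R2: [0, 0, 0]
R5 ← R5 + (1/8)·R2: [0, 0, 0]
Echelon form has 2 nonzero rows, so rank(M) = 2.
The rank gives the maximum number of linearly independent columns: 2.

2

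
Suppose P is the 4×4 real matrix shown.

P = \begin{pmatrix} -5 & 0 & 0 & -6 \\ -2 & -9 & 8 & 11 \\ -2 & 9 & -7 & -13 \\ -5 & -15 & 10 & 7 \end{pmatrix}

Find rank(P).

3

Row reduce to echelon form.
R2 ← R2 − (2/5)·R1: [0, -9, 8, 67/5]
R3 ← R3 − (2/5)·R1: [0, 9, -7, -53/5]
R4 ← R4 − R1: [0, -15, 10, 13]
R3 ← R3 + R2: [0, 0, 1, 14/5]
R4 ← R4 − (5/3)·R2: [0, 0, -10/3, -28/3]
R4 ← R4 + (10/3)·R3: [0, 0, 0, 0]
Echelon form has 3 nonzero rows, so rank(P) = 3.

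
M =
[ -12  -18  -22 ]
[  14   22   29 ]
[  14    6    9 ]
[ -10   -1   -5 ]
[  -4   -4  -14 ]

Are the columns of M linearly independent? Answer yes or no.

Row reduce M to echelon form.
R2 ← R2 + (7/6)·R1: [0, 1, 10/3]
R3 ← R3 + (7/6)·R1: [0, -15, -50/3]
R4 ← R4 − (5/6)·R1: [0, 14, 40/3]
R5 ← R5 − (1/3)·R1: [0, 2, -20/3]
R3 ← R3 + (15)·R2: [0, 0, 100/3]
R4 ← R4 − (14)·R2: [0, 0, -100/3]
R5 ← R5 − (2)·R2: [0, 0, -40/3]
R4 ← R4 + R3: [0, 0, 0]
R5 ← R5 + (2/5)·R3: [0, 0, 0]
3 pivots among 3 columns.
Every column is a pivot column, so the columns are linearly independent.

yes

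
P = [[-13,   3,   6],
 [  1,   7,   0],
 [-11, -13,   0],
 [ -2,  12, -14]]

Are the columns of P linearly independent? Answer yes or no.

Row reduce P to echelon form.
R2 ← R2 + (1/13)·R1: [0, 94/13, 6/13]
R3 ← R3 − (11/13)·R1: [0, -202/13, -66/13]
R4 ← R4 − (2/13)·R1: [0, 150/13, -194/13]
R3 ← R3 + (101/47)·R2: [0, 0, -192/47]
R4 ← R4 − (75/47)·R2: [0, 0, -736/47]
R4 ← R4 − (23/6)·R3: [0, 0, 0]
3 pivots among 3 columns.
Every column is a pivot column, so the columns are linearly independent.

yes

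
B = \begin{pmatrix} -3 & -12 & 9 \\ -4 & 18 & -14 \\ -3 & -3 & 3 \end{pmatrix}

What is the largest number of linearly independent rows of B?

3

Row reduce to echelon form.
R2 ← R2 − (4/3)·R1: [0, 34, -26]
R3 ← R3 − R1: [0, 9, -6]
R3 ← R3 − (9/34)·R2: [0, 0, 15/17]
Echelon form has 3 nonzero rows, so rank(B) = 3.
The rank gives the maximum number of linearly independent rows: 3.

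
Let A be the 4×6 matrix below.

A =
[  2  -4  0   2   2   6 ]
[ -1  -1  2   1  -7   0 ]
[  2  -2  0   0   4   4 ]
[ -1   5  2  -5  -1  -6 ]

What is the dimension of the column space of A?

Row reduce to echelon form.
R2 ← R2 + (1/2)·R1: [0, -3, 2, 2, -6, 3]
R3 ← R3 − R1: [0, 2, 0, -2, 2, -2]
R4 ← R4 + (1/2)·R1: [0, 3, 2, -4, 0, -3]
R3 ← R3 + (2/3)·R2: [0, 0, 4/3, -2/3, -2, 0]
R4 ← R4 + R2: [0, 0, 4, -2, -6, 0]
R4 ← R4 − (3)·R3: [0, 0, 0, 0, 0, 0]
Echelon form has 3 nonzero rows, so rank(A) = 3.
The column space has dimension equal to the rank: 3.

3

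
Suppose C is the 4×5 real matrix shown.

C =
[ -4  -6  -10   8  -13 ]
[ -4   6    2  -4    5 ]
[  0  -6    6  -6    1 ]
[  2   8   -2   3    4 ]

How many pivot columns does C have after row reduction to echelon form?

3

Row reduce to echelon form.
R2 ← R2 − R1: [0, 12, 12, -12, 18]
R4 ← R4 + (1/2)·R1: [0, 5, -7, 7, -5/2]
R3 ← R3 + (1/2)·R2: [0, 0, 12, -12, 10]
R4 ← R4 − (5/12)·R2: [0, 0, -12, 12, -10]
R4 ← R4 + R3: [0, 0, 0, 0, 0]
Echelon form has 3 nonzero rows, so rank(C) = 3.
Each nonzero row contributes one pivot column: 3 pivot columns.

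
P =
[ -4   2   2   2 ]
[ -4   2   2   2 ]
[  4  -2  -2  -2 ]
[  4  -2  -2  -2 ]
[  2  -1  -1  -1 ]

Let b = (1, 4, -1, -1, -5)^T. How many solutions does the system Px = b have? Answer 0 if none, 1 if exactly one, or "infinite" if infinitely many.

0

Row reduce the augmented matrix [P | b].
R2 ← R2 − R1: [0, 0, 0, 0, 3]
R3 ← R3 + R1: [0, 0, 0, 0, 0]
R4 ← R4 + R1: [0, 0, 0, 0, 0]
R5 ← R5 + (1/2)·R1: [0, 0, 0, 0, -9/2]
R5 ← R5 + (3/2)·R2: [0, 0, 0, 0, 0]
The echelon form has 2 nonzero rows; the last pivot sits in the augmented column, so rank(P) = 1 but rank([P|b]) = 2.
Since the ranks differ, the system is inconsistent.
It has no solutions.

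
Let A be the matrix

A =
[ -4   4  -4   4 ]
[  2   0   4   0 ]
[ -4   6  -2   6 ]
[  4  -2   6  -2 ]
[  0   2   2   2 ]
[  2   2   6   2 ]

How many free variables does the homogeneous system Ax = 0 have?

2

Row reduce to echelon form.
R2 ← R2 + (1/2)·R1: [0, 2, 2, 2]
R3 ← R3 − R1: [0, 2, 2, 2]
R4 ← R4 + R1: [0, 2, 2, 2]
R6 ← R6 + (1/2)·R1: [0, 4, 4, 4]
R3 ← R3 − R2: [0, 0, 0, 0]
R4 ← R4 − R2: [0, 0, 0, 0]
R5 ← R5 − R2: [0, 0, 0, 0]
R6 ← R6 − (2)·R2: [0, 0, 0, 0]
2 nonzero rows, so rank(A) = 2.
A has 4 columns; by rank–nullity, nullity = 4 − 2 = 2.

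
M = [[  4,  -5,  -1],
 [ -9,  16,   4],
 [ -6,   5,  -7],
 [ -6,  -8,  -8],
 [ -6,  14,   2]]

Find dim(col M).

3

Row reduce to echelon form.
R2 ← R2 + (9/4)·R1: [0, 19/4, 7/4]
R3 ← R3 + (3/2)·R1: [0, -5/2, -17/2]
R4 ← R4 + (3/2)·R1: [0, -31/2, -19/2]
R5 ← R5 + (3/2)·R1: [0, 13/2, 1/2]
R3 ← R3 + (10/19)·R2: [0, 0, -144/19]
R4 ← R4 + (62/19)·R2: [0, 0, -72/19]
R5 ← R5 − (26/19)·R2: [0, 0, -36/19]
R4 ← R4 − (1/2)·R3: [0, 0, 0]
R5 ← R5 − (1/4)·R3: [0, 0, 0]
Echelon form has 3 nonzero rows, so rank(M) = 3.
The column space has dimension equal to the rank: 3.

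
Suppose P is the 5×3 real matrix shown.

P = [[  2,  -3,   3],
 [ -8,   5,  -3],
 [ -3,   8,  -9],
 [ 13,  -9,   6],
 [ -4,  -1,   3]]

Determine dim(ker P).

Row reduce to echelon form.
R2 ← R2 + (4)·R1: [0, -7, 9]
R3 ← R3 + (3/2)·R1: [0, 7/2, -9/2]
R4 ← R4 − (13/2)·R1: [0, 21/2, -27/2]
R5 ← R5 + (2)·R1: [0, -7, 9]
R3 ← R3 + (1/2)·R2: [0, 0, 0]
R4 ← R4 + (3/2)·R2: [0, 0, 0]
R5 ← R5 − R2: [0, 0, 0]
2 nonzero rows, so rank(P) = 2.
P has 3 columns; by rank–nullity, nullity = 3 − 2 = 1.

1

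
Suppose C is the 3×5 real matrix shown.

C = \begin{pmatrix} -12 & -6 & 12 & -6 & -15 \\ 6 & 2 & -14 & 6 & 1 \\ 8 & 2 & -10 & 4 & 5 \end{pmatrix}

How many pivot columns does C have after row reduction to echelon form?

3

Row reduce to echelon form.
R2 ← R2 + (1/2)·R1: [0, -1, -8, 3, -13/2]
R3 ← R3 + (2/3)·R1: [0, -2, -2, 0, -5]
R3 ← R3 − (2)·R2: [0, 0, 14, -6, 8]
Echelon form has 3 nonzero rows, so rank(C) = 3.
Each nonzero row contributes one pivot column: 3 pivot columns.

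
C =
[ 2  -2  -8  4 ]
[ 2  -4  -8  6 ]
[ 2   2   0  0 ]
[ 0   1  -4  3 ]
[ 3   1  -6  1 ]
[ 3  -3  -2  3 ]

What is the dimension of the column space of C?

Row reduce to echelon form.
R2 ← R2 − R1: [0, -2, 0, 2]
R3 ← R3 − R1: [0, 4, 8, -4]
R5 ← R5 − (3/2)·R1: [0, 4, 6, -5]
R6 ← R6 − (3/2)·R1: [0, 0, 10, -3]
R3 ← R3 + (2)·R2: [0, 0, 8, 0]
R4 ← R4 + (1/2)·R2: [0, 0, -4, 4]
R5 ← R5 + (2)·R2: [0, 0, 6, -1]
R4 ← R4 + (1/2)·R3: [0, 0, 0, 4]
R5 ← R5 − (3/4)·R3: [0, 0, 0, -1]
R6 ← R6 − (5/4)·R3: [0, 0, 0, -3]
R5 ← R5 + (1/4)·R4: [0, 0, 0, 0]
R6 ← R6 + (3/4)·R4: [0, 0, 0, 0]
Echelon form has 4 nonzero rows, so rank(C) = 4.
The column space has dimension equal to the rank: 4.

4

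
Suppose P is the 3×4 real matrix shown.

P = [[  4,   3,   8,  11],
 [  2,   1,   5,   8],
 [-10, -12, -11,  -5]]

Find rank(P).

2

Row reduce to echelon form.
R2 ← R2 − (1/2)·R1: [0, -1/2, 1, 5/2]
R3 ← R3 + (5/2)·R1: [0, -9/2, 9, 45/2]
R3 ← R3 − (9)·R2: [0, 0, 0, 0]
Echelon form has 2 nonzero rows, so rank(P) = 2.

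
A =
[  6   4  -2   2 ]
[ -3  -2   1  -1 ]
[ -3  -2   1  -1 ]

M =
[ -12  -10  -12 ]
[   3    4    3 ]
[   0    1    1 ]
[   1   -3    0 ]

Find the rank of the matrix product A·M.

First compute AM:
[[-58, -52, -62],
 [ 29,  26,  31],
 [ 29,  26,  31]]
Now row reduce the product.
R2 ← R2 + (1/2)·R1: [0, 0, 0]
R3 ← R3 + (1/2)·R1: [0, 0, 0]
1 nonzero row, so rank(AM) = 1.

1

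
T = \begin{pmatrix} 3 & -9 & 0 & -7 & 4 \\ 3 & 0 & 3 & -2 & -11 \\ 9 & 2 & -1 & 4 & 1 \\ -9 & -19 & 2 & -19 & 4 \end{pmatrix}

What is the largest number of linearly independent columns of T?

Row reduce to echelon form.
R2 ← R2 − R1: [0, 9, 3, 5, -15]
R3 ← R3 − (3)·R1: [0, 29, -1, 25, -11]
R4 ← R4 + (3)·R1: [0, -46, 2, -40, 16]
R3 ← R3 − (29/9)·R2: [0, 0, -32/3, 80/9, 112/3]
R4 ← R4 + (46/9)·R2: [0, 0, 52/3, -130/9, -182/3]
R4 ← R4 + (13/8)·R3: [0, 0, 0, 0, 0]
Echelon form has 3 nonzero rows, so rank(T) = 3.
The rank gives the maximum number of linearly independent columns: 3.

3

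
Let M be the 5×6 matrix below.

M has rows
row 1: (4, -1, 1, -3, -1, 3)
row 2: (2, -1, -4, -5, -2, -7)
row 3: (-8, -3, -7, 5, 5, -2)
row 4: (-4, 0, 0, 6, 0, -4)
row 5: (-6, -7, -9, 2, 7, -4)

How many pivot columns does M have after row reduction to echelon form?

Row reduce to echelon form.
R2 ← R2 − (1/2)·R1: [0, -1/2, -9/2, -7/2, -3/2, -17/2]
R3 ← R3 + (2)·R1: [0, -5, -5, -1, 3, 4]
R4 ← R4 + R1: [0, -1, 1, 3, -1, -1]
R5 ← R5 + (3/2)·R1: [0, -17/2, -15/2, -5/2, 11/2, 1/2]
R3 ← R3 − (10)·R2: [0, 0, 40, 34, 18, 89]
R4 ← R4 − (2)·R2: [0, 0, 10, 10, 2, 16]
R5 ← R5 − (17)·R2: [0, 0, 69, 57, 31, 145]
R4 ← R4 − (1/4)·R3: [0, 0, 0, 3/2, -5/2, -25/4]
R5 ← R5 − (69/40)·R3: [0, 0, 0, -33/20, -1/20, -341/40]
R5 ← R5 + (11/10)·R4: [0, 0, 0, 0, -14/5, -77/5]
Echelon form has 5 nonzero rows, so rank(M) = 5.
Each nonzero row contributes one pivot column: 5 pivot columns.

5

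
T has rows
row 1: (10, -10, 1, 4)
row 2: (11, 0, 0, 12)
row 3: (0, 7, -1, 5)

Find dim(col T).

3

Row reduce to echelon form.
R2 ← R2 − (11/10)·R1: [0, 11, -11/10, 38/5]
R3 ← R3 − (7/11)·R2: [0, 0, -3/10, 9/55]
Echelon form has 3 nonzero rows, so rank(T) = 3.
The column space has dimension equal to the rank: 3.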